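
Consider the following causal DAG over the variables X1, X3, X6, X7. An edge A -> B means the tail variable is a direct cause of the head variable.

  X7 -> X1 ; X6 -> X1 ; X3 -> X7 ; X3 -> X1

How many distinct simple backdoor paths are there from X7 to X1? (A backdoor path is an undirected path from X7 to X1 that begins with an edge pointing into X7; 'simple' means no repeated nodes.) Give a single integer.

1

A backdoor path from X7 to X1 is any simple undirected path whose first edge points into X7 (i.e. leaves X7 via a parent).
Parents of X7: {X3}.
Enumerating:
  P1: X7 <- X3 -> X1
That exhausts the simple backdoor paths. Count: 1.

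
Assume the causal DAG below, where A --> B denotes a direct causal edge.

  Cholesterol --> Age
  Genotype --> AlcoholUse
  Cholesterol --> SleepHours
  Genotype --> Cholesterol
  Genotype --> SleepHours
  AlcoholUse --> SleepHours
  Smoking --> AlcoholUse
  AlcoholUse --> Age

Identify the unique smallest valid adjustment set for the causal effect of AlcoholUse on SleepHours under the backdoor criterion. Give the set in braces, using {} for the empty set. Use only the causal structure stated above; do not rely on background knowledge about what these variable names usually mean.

{Genotype}

Variables eligible for adjustment (non-descendants of AlcoholUse, excluding AlcoholUse and SleepHours): {Cholesterol, Genotype, Smoking}.
Backdoor paths from AlcoholUse to SleepHours:
  P1: AlcoholUse <- Genotype -> Cholesterol -> SleepHours
  P2: AlcoholUse <- Genotype -> SleepHours
The empty set is not sufficient: P1 (AlcoholUse <- Genotype -> Cholesterol -> SleepHours) has no collider blocking it and no conditioned non-collider, so it is open.
Try {Genotype}:
  P1: blocked at fork node Genotype ∈ conditioning set.
  P2: blocked at fork node Genotype ∈ conditioning set.
{Genotype} contains no descendant of AlcoholUse and blocks every backdoor path.
No other singleton works — e.g. {Smoking} leaves P1 open — so {Genotype} is the unique smallest valid adjustment set.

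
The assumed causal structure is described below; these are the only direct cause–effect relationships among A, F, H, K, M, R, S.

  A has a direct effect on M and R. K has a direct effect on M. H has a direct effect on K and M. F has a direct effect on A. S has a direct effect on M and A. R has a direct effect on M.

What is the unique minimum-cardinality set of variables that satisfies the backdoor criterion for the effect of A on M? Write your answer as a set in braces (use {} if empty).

Variables eligible for adjustment (non-descendants of A, excluding A and M): {F, H, K, S}.
Backdoor paths from A to M:
  P1: A <- S -> M
The empty set is not sufficient: P1 (A <- S -> M) has no collider blocking it and no conditioned non-collider, so it is open.
Try {S}:
  P1: blocked at fork node S ∈ conditioning set.
{S} contains no descendant of A and blocks every backdoor path.
No other singleton works — e.g. {F} leaves P1 open — so {S} is the unique smallest valid adjustment set.

{S}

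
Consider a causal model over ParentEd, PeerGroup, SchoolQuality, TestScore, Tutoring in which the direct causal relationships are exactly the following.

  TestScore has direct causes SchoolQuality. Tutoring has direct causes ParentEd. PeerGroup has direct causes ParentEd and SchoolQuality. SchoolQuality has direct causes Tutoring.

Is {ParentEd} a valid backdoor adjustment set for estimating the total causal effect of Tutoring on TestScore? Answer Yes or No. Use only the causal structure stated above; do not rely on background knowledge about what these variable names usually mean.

Yes

Backdoor paths from Tutoring to TestScore (paths whose first edge points into Tutoring):
  P1: Tutoring <- ParentEd -> PeerGroup <- SchoolQuality -> TestScore
Condition 1 (no descendant of Tutoring in the set): holds — descendants of Tutoring are {PeerGroup, SchoolQuality, TestScore}; none are in {ParentEd}.
Condition 2 (every backdoor path blocked by {ParentEd}):
  P1: blocked at fork node ParentEd ∈ conditioning set.
{ParentEd} satisfies the backdoor criterion.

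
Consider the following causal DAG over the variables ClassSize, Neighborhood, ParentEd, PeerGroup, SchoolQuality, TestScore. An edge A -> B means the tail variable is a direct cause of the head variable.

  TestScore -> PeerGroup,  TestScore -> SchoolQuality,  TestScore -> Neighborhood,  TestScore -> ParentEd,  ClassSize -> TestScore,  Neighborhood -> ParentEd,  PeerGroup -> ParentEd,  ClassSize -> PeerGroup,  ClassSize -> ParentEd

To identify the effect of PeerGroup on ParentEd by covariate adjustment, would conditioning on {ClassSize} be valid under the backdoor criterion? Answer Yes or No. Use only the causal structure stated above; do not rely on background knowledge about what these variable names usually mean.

No

Backdoor paths from PeerGroup to ParentEd (paths whose first edge points into PeerGroup):
  P1: PeerGroup <- ClassSize -> TestScore -> Neighborhood -> ParentEd
  P2: PeerGroup <- ClassSize -> TestScore -> ParentEd
  P3: PeerGroup <- ClassSize -> ParentEd
  P4: PeerGroup <- TestScore <- ClassSize -> ParentEd
  P5: PeerGroup <- TestScore -> Neighborhood -> ParentEd
  P6: PeerGroup <- TestScore -> ParentEd
Condition 1 (no descendant of PeerGroup in the set): holds — descendants of PeerGroup are {ParentEd}; none are in {ClassSize}.
Condition 2 (every backdoor path blocked by {ClassSize}):
  P1: blocked at fork node ClassSize ∈ conditioning set.
  P2: blocked at fork node ClassSize ∈ conditioning set.
  P3: blocked at fork node ClassSize ∈ conditioning set.
  P4: blocked at fork node ClassSize ∈ conditioning set.
  P5: open — no interior node is in the conditioning set.
  P6: open — no interior node is in the conditioning set.
{ClassSize} does not satisfy the backdoor criterion.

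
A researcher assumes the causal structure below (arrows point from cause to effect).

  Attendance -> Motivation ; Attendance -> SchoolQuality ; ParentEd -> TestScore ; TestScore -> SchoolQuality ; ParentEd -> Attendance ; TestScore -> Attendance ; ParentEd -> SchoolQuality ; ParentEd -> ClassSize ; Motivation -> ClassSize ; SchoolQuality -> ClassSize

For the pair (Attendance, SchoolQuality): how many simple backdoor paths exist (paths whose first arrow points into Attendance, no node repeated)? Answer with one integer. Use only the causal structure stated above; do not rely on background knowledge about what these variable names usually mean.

A backdoor path from Attendance to SchoolQuality is any simple undirected path whose first edge points into Attendance (i.e. leaves Attendance via a parent).
Parents of Attendance: {ParentEd, TestScore}.
Enumerating:
  P1: Attendance <- ParentEd -> TestScore -> SchoolQuality
  P2: Attendance <- ParentEd -> SchoolQuality
  P3: Attendance <- ParentEd -> ClassSize <- SchoolQuality
  P4: Attendance <- TestScore <- ParentEd -> SchoolQuality
  P5: Attendance <- TestScore <- ParentEd -> ClassSize <- SchoolQuality
  P6: Attendance <- TestScore -> SchoolQuality
That exhausts the simple backdoor paths. Count: 6.

6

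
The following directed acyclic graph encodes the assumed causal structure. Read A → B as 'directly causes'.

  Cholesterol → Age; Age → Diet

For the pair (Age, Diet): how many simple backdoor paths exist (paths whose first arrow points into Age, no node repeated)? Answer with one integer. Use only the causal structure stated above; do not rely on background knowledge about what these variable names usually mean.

0

A backdoor path from Age to Diet is any simple undirected path whose first edge points into Age (i.e. leaves Age via a parent).
Parents of Age: {Cholesterol}.
No simple path from any parent of Age reaches Diet without revisiting Age, so there are no backdoor paths.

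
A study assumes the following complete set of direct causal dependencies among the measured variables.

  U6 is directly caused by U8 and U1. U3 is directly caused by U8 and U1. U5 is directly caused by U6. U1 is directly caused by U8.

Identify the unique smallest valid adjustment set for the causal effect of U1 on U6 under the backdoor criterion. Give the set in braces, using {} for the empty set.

{U8}

Variables eligible for adjustment (non-descendants of U1, excluding U1 and U6): {U8}.
Backdoor paths from U1 to U6:
  P1: U1 <- U8 -> U6
The empty set is not sufficient: P1 (U1 <- U8 -> U6) has no collider blocking it and no conditioned non-collider, so it is open.
Try {U8}:
  P1: blocked at fork node U8 ∈ conditioning set.
{U8} contains no descendant of U1 and blocks every backdoor path.
{U8} is the unique smallest valid adjustment set.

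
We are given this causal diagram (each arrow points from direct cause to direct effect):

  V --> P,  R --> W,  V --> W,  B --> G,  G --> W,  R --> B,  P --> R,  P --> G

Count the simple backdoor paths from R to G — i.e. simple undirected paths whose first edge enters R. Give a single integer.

A backdoor path from R to G is any simple undirected path whose first edge points into R (i.e. leaves R via a parent).
Parents of R: {P}.
Enumerating:
  P1: R <- P <- V -> W <- G
  P2: R <- P -> G
That exhausts the simple backdoor paths. Count: 2.

2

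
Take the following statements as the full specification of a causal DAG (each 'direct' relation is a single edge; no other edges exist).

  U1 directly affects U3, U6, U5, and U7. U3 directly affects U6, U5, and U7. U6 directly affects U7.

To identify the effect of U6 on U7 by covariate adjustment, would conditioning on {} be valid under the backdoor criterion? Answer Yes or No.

Backdoor paths from U6 to U7 (paths whose first edge points into U6):
  P1: U6 <- U1 -> U3 -> U7
  P2: U6 <- U1 -> U7
  P3: U6 <- U1 -> U5 <- U3 -> U7
  P4: U6 <- U3 <- U1 -> U7
  P5: U6 <- U3 -> U7
  P6: U6 <- U3 -> U5 <- U1 -> U7
Condition 1 (no descendant of U6 in the set): holds — descendants of U6 are {U7}; none are in {}.
Condition 2 (every backdoor path blocked by {}):
  P1: open — no interior node is in the conditioning set.
  P2: open — no interior node is in the conditioning set.
  P3: blocked at collider U5 (neither it nor any descendant is in the conditioning set).
  P4: open — no interior node is in the conditioning set.
  P5: open — no interior node is in the conditioning set.
  P6: blocked at collider U5 (neither it nor any descendant is in the conditioning set).
{} does not satisfy the backdoor criterion.

No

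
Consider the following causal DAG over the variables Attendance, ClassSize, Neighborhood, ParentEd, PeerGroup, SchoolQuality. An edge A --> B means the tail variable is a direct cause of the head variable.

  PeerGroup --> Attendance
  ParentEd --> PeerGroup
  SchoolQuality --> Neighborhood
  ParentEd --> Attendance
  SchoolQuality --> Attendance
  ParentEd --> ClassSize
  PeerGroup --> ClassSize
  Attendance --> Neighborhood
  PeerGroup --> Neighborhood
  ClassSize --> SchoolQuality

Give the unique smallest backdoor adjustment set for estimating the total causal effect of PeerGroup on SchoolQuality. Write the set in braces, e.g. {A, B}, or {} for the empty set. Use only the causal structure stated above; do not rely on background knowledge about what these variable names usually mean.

Variables eligible for adjustment (non-descendants of PeerGroup, excluding PeerGroup and SchoolQuality): {ParentEd}.
Backdoor paths from PeerGroup to SchoolQuality:
  P1: PeerGroup <- ParentEd -> ClassSize -> SchoolQuality
  P2: PeerGroup <- ParentEd -> Attendance <- SchoolQuality
  P3: PeerGroup <- ParentEd -> Attendance -> Neighborhood <- SchoolQuality
The empty set is not sufficient: P1 (PeerGroup <- ParentEd -> ClassSize -> SchoolQuality) has no collider blocking it and no conditioned non-collider, so it is open.
Try {ParentEd}:
  P1: blocked at fork node ParentEd ∈ conditioning set.
  P2: blocked at fork node ParentEd ∈ conditioning set.
  P3: blocked at fork node ParentEd ∈ conditioning set.
{ParentEd} contains no descendant of PeerGroup and blocks every backdoor path.
{ParentEd} is the unique smallest valid adjustment set.

{ParentEd}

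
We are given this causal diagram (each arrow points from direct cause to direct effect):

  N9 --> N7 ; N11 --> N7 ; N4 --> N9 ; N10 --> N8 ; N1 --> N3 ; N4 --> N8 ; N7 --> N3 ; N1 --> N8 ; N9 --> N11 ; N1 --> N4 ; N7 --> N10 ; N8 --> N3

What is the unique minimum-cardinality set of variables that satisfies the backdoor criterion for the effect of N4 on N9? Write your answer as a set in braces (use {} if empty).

{}

Variables eligible for adjustment (non-descendants of N4, excluding N4 and N9): {N1}.
Backdoor paths from N4 to N9:
  P1: N4 <- N1 -> N8 <- N10 <- N7 <- N9
  P2: N4 <- N1 -> N8 <- N10 <- N7 <- N11 <- N9
  P3: N4 <- N1 -> N8 -> N3 <- N7 <- N9
  P4: N4 <- N1 -> N8 -> N3 <- N7 <- N11 <- N9
  P5: N4 <- N1 -> N3 <- N7 <- N9
  P6: N4 <- N1 -> N3 <- N7 <- N11 <- N9
  P7: N4 <- N1 -> N3 <- N8 <- N10 <- N7 <- N9
  P8: N4 <- N1 -> N3 <- N8 <- N10 <- N7 <- N11 <- N9
Each backdoor path contains an unconditioned collider, so every path is already blocked with the empty conditioning set:
  P1: blocked at collider N8 (neither it nor any descendant is in the conditioning set).
  P2: blocked at collider N8 (neither it nor any descendant is in the conditioning set).
  P3: blocked at collider N3 (neither it nor any descendant is in the conditioning set).
  P4: blocked at collider N3 (neither it nor any descendant is in the conditioning set).
  P5: blocked at collider N3 (neither it nor any descendant is in the conditioning set).
  P6: blocked at collider N3 (neither it nor any descendant is in the conditioning set).
  P7: blocked at collider N3 (neither it nor any descendant is in the conditioning set).
  P8: blocked at collider N3 (neither it nor any descendant is in the conditioning set).
The empty set is therefore the unique smallest valid set.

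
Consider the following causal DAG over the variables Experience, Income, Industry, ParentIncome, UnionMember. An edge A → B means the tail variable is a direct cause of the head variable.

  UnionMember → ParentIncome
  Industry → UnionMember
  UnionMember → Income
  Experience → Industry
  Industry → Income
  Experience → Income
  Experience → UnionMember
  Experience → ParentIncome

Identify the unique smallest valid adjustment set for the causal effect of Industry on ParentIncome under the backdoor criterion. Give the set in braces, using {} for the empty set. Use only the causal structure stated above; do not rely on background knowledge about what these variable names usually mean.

{Experience}

Variables eligible for adjustment (non-descendants of Industry, excluding Industry and ParentIncome): {Experience}.
Backdoor paths from Industry to ParentIncome:
  P1: Industry <- Experience -> UnionMember -> ParentIncome
  P2: Industry <- Experience -> ParentIncome
  P3: Industry <- Experience -> Income <- UnionMember -> ParentIncome
The empty set is not sufficient: P1 (Industry <- Experience -> UnionMember -> ParentIncome) has no collider blocking it and no conditioned non-collider, so it is open.
Try {Experience}:
  P1: blocked at fork node Experience ∈ conditioning set.
  P2: blocked at fork node Experience ∈ conditioning set.
  P3: blocked at fork node Experience ∈ conditioning set.
{Experience} contains no descendant of Industry and blocks every backdoor path.
{Experience} is the unique smallest valid adjustment set.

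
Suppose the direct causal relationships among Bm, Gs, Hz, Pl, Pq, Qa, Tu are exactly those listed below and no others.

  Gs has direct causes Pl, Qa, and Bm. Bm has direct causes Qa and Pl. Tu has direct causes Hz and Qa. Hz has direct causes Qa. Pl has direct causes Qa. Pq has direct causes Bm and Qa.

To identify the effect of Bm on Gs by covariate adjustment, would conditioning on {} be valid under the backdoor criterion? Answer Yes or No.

No

Backdoor paths from Bm to Gs (paths whose first edge points into Bm):
  P1: Bm <- Qa -> Pl -> Gs
  P2: Bm <- Qa -> Gs
  P3: Bm <- Pl <- Qa -> Gs
  P4: Bm <- Pl -> Gs
Condition 1 (no descendant of Bm in the set): holds — descendants of Bm are {Gs, Pq}; none are in {}.
Condition 2 (every backdoor path blocked by {}):
  P1: open — no interior node is in the conditioning set.
  P2: open — no interior node is in the conditioning set.
  P3: open — no interior node is in the conditioning set.
  P4: open — no interior node is in the conditioning set.
{} does not satisfy the backdoor criterion.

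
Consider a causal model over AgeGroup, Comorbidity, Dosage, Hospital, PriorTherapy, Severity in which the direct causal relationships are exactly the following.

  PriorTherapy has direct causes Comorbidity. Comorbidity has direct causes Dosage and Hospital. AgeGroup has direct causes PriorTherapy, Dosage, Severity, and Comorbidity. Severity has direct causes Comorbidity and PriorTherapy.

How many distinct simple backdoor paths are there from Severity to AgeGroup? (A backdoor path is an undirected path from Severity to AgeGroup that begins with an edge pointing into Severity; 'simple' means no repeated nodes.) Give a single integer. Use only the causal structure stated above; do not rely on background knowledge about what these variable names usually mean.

6

A backdoor path from Severity to AgeGroup is any simple undirected path whose first edge points into Severity (i.e. leaves Severity via a parent).
Parents of Severity: {Comorbidity, PriorTherapy}.
Enumerating:
  P1: Severity <- Comorbidity <- Dosage -> AgeGroup
  P2: Severity <- Comorbidity -> PriorTherapy -> AgeGroup
  P3: Severity <- Comorbidity -> AgeGroup
  P4: Severity <- PriorTherapy <- Comorbidity <- Dosage -> AgeGroup
  P5: Severity <- PriorTherapy <- Comorbidity -> AgeGroup
  P6: Severity <- PriorTherapy -> AgeGroup
That exhausts the simple backdoor paths. Count: 6.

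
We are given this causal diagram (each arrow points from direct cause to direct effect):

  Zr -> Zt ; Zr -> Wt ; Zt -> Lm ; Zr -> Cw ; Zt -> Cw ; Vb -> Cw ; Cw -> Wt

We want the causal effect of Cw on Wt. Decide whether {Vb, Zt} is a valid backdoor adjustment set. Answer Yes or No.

No

Backdoor paths from Cw to Wt (paths whose first edge points into Cw):
  P1: Cw <- Zr -> Wt
  P2: Cw <- Zt <- Zr -> Wt
Condition 1 (no descendant of Cw in the set): holds — descendants of Cw are {Wt}; none are in {Vb, Zt}.
Condition 2 (every backdoor path blocked by {Vb, Zt}):
  P1: open — no interior node is in the conditioning set.
  P2: blocked at chain node Zt ∈ conditioning set.
{Vb, Zt} does not satisfy the backdoor criterion.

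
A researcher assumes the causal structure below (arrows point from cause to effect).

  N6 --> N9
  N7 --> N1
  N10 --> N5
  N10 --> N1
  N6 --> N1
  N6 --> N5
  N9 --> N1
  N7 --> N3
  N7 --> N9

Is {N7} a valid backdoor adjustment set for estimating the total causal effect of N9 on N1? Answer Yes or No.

No

Backdoor paths from N9 to N1 (paths whose first edge points into N9):
  P1: N9 <- N6 -> N1
  P2: N9 <- N6 -> N5 <- N10 -> N1
  P3: N9 <- N7 -> N1
Condition 1 (no descendant of N9 in the set): holds — descendants of N9 are {N1}; none are in {N7}.
Condition 2 (every backdoor path blocked by {N7}):
  P1: open — no interior node is in the conditioning set.
  P2: blocked at collider N5 (neither it nor any descendant is in the conditioning set).
  P3: blocked at fork node N7 ∈ conditioning set.
{N7} does not satisfy the backdoor criterion.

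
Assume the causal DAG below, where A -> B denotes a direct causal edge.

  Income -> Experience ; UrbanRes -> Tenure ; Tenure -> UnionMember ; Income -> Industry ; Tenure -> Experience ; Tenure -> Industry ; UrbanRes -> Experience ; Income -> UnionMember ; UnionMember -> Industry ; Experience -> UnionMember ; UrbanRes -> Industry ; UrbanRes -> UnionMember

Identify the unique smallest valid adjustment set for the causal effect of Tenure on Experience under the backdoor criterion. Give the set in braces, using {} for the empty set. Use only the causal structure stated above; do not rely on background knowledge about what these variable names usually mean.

{UrbanRes}

Variables eligible for adjustment (non-descendants of Tenure, excluding Tenure and Experience): {Income, UrbanRes}.
Backdoor paths from Tenure to Experience:
  P1: Tenure <- UrbanRes -> Experience
  P2: Tenure <- UrbanRes -> UnionMember <- Income -> Experience
  P3: Tenure <- UrbanRes -> UnionMember <- Experience
  P4: Tenure <- UrbanRes -> UnionMember -> Industry <- Income -> Experience
  P5: Tenure <- UrbanRes -> Industry <- Income -> Experience
  P6: Tenure <- UrbanRes -> Industry <- Income -> UnionMember <- Experience
  P7: Tenure <- UrbanRes -> Industry <- UnionMember <- Income -> Experience
  P8: Tenure <- UrbanRes -> Industry <- UnionMember <- Experience
The empty set is not sufficient: P1 (Tenure <- UrbanRes -> Experience) has no collider blocking it and no conditioned non-collider, so it is open.
Try {UrbanRes}:
  P1: blocked at fork node UrbanRes ∈ conditioning set.
  P2: blocked at fork node UrbanRes ∈ conditioning set.
  P3: blocked at fork node UrbanRes ∈ conditioning set.
  P4: blocked at fork node UrbanRes ∈ conditioning set.
  P5: blocked at fork node UrbanRes ∈ conditioning set.
  P6: blocked at fork node UrbanRes ∈ conditioning set.
  P7: blocked at fork node UrbanRes ∈ conditioning set.
  P8: blocked at fork node UrbanRes ∈ conditioning set.
{UrbanRes} contains no descendant of Tenure and blocks every backdoor path.
No other singleton works — e.g. {Income} leaves P1 open — so {UrbanRes} is the unique smallest valid adjustment set.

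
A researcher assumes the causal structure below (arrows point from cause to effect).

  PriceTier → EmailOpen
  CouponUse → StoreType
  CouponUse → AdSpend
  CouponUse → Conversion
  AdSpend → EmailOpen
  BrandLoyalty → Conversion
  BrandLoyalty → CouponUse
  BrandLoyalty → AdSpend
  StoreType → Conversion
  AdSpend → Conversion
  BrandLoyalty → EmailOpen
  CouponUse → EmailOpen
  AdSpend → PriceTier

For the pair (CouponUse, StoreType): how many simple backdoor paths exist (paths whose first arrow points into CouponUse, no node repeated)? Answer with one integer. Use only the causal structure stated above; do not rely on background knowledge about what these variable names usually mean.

4

A backdoor path from CouponUse to StoreType is any simple undirected path whose first edge points into CouponUse (i.e. leaves CouponUse via a parent).
Parents of CouponUse: {BrandLoyalty}.
Enumerating:
  P1: CouponUse <- BrandLoyalty -> AdSpend -> Conversion <- StoreType
  P2: CouponUse <- BrandLoyalty -> Conversion <- StoreType
  P3: CouponUse <- BrandLoyalty -> EmailOpen <- AdSpend -> Conversion <- StoreType
  P4: CouponUse <- BrandLoyalty -> EmailOpen <- PriceTier <- AdSpend -> Conversion <- StoreType
That exhausts the simple backdoor paths. Count: 4.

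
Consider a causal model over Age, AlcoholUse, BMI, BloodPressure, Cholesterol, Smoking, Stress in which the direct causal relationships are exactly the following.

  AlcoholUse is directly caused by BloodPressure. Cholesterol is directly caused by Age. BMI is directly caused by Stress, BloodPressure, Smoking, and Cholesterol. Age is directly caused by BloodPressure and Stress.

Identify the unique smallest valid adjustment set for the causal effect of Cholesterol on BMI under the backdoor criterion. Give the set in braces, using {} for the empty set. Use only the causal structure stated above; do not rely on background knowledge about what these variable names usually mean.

Variables eligible for adjustment (non-descendants of Cholesterol, excluding Cholesterol and BMI): {Age, AlcoholUse, BloodPressure, Smoking, Stress}.
Backdoor paths from Cholesterol to BMI:
  P1: Cholesterol <- Age <- Stress -> BMI
  P2: Cholesterol <- Age <- BloodPressure -> BMI
The empty set is not sufficient: P1 (Cholesterol <- Age <- Stress -> BMI) has no collider blocking it and no conditioned non-collider, so it is open.
Try {Age}:
  P1: blocked at chain node Age ∈ conditioning set.
  P2: blocked at chain node Age ∈ conditioning set.
{Age} contains no descendant of Cholesterol and blocks every backdoor path.
No other singleton works — e.g. {Smoking} leaves P1 open — so {Age} is the unique smallest valid adjustment set.

{Age}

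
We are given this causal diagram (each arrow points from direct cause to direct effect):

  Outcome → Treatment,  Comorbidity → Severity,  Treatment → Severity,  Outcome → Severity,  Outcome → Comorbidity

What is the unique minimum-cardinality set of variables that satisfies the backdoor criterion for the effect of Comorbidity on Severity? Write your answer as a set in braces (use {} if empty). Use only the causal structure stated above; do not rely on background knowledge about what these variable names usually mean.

{Outcome}

Variables eligible for adjustment (non-descendants of Comorbidity, excluding Comorbidity and Severity): {Outcome, Treatment}.
Backdoor paths from Comorbidity to Severity:
  P1: Comorbidity <- Outcome -> Treatment -> Severity
  P2: Comorbidity <- Outcome -> Severity
The empty set is not sufficient: P1 (Comorbidity <- Outcome -> Treatment -> Severity) has no collider blocking it and no conditioned non-collider, so it is open.
Try {Outcome}:
  P1: blocked at fork node Outcome ∈ conditioning set.
  P2: blocked at fork node Outcome ∈ conditioning set.
{Outcome} contains no descendant of Comorbidity and blocks every backdoor path.
No other singleton works — e.g. {Treatment} leaves P2 open — so {Outcome} is the unique smallest valid adjustment set.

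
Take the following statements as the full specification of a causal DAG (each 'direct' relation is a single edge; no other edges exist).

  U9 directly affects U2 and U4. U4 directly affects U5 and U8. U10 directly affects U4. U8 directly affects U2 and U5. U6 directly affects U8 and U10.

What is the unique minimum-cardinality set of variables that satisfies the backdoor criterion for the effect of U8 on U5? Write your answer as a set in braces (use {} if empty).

{U4}

Variables eligible for adjustment (non-descendants of U8, excluding U8 and U5): {U10, U4, U6, U9}.
Backdoor paths from U8 to U5:
  P1: U8 <- U6 -> U10 -> U4 -> U5
  P2: U8 <- U4 -> U5
The empty set is not sufficient: P1 (U8 <- U6 -> U10 -> U4 -> U5) has no collider blocking it and no conditioned non-collider, so it is open.
Try {U4}:
  P1: blocked at chain node U4 ∈ conditioning set.
  P2: blocked at fork node U4 ∈ conditioning set.
{U4} contains no descendant of U8 and blocks every backdoor path.
No other singleton works — e.g. {U9} leaves P1 open — so {U4} is the unique smallest valid adjustment set.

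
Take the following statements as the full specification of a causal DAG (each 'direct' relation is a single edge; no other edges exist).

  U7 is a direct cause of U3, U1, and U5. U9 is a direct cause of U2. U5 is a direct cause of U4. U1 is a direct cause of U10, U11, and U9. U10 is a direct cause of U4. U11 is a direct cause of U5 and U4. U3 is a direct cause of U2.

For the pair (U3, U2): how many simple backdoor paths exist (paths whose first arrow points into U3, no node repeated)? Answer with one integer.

A backdoor path from U3 to U2 is any simple undirected path whose first edge points into U3 (i.e. leaves U3 via a parent).
Parents of U3: {U7}.
Enumerating:
  P1: U3 <- U7 -> U1 -> U9 -> U2
  P2: U3 <- U7 -> U5 <- U11 <- U1 -> U9 -> U2
  P3: U3 <- U7 -> U5 <- U11 -> U4 <- U10 <- U1 -> U9 -> U2
  P4: U3 <- U7 -> U5 -> U4 <- U11 <- U1 -> U9 -> U2
  P5: U3 <- U7 -> U5 -> U4 <- U10 <- U1 -> U9 -> U2
That exhausts the simple backdoor paths. Count: 5.

5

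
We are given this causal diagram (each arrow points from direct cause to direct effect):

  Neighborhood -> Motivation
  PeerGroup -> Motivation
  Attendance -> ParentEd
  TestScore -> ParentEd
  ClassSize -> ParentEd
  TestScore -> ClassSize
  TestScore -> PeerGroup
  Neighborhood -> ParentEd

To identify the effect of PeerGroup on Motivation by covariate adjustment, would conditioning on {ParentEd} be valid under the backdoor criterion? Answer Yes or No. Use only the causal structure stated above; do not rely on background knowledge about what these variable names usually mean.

No

Backdoor paths from PeerGroup to Motivation (paths whose first edge points into PeerGroup):
  P1: PeerGroup <- TestScore -> ClassSize -> ParentEd <- Neighborhood -> Motivation
  P2: PeerGroup <- TestScore -> ParentEd <- Neighborhood -> Motivation
Condition 1 (no descendant of PeerGroup in the set): holds — descendants of PeerGroup are {Motivation}; none are in {ParentEd}.
Condition 2 (every backdoor path blocked by {ParentEd}):
  P1: open — collider(s) ParentEd are conditioned on (or have a conditioned descendant) and no non-collider on the path is in the set.
  P2: open — collider(s) ParentEd are conditioned on (or have a conditioned descendant) and no non-collider on the path is in the set.
{ParentEd} does not satisfy the backdoor criterion.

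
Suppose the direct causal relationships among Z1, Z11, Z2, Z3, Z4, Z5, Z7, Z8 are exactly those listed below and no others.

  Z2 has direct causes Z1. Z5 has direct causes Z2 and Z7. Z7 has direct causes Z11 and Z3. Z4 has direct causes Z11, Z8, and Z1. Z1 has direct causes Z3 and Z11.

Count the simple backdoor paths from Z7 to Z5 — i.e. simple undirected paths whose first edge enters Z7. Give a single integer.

A backdoor path from Z7 to Z5 is any simple undirected path whose first edge points into Z7 (i.e. leaves Z7 via a parent).
Parents of Z7: {Z11, Z3}.
Enumerating:
  P1: Z7 <- Z11 -> Z1 -> Z2 -> Z5
  P2: Z7 <- Z11 -> Z4 <- Z1 -> Z2 -> Z5
  P3: Z7 <- Z3 -> Z1 -> Z2 -> Z5
That exhausts the simple backdoor paths. Count: 3.

3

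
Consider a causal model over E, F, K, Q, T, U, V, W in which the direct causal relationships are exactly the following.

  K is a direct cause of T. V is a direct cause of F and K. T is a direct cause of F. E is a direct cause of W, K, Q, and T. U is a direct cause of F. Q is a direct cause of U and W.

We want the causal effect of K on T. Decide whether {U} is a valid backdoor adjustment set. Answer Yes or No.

No

Backdoor paths from K to T (paths whose first edge points into K):
  P1: K <- V -> F <- U <- Q <- E -> T
  P2: K <- V -> F <- U <- Q -> W <- E -> T
  P3: K <- V -> F <- T
  P4: K <- E -> Q -> U -> F <- T
  P5: K <- E -> T
  P6: K <- E -> W <- Q -> U -> F <- T
Condition 1 (no descendant of K in the set): holds — descendants of K are {F, T}; none are in {U}.
Condition 2 (every backdoor path blocked by {U}):
  P1: blocked at collider F (neither it nor any descendant is in the conditioning set).
  P2: blocked at collider F (neither it nor any descendant is in the conditioning set).
  P3: blocked at collider F (neither it nor any descendant is in the conditioning set).
  P4: blocked at chain node U ∈ conditioning set.
  P5: open — no interior node is in the conditioning set.
  P6: blocked at collider W (neither it nor any descendant is in the conditioning set).
{U} does not satisfy the backdoor criterion.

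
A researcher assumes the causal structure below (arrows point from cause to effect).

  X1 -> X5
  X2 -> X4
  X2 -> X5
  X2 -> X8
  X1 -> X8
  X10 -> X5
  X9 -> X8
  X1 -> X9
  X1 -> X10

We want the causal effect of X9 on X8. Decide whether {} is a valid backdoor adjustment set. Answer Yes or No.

Backdoor paths from X9 to X8 (paths whose first edge points into X9):
  P1: X9 <- X1 -> X8
  P2: X9 <- X1 -> X10 -> X5 <- X2 -> X8
  P3: X9 <- X1 -> X5 <- X2 -> X8
Condition 1 (no descendant of X9 in the set): holds — descendants of X9 are {X8}; none are in {}.
Condition 2 (every backdoor path blocked by {}):
  P1: open — no interior node is in the conditioning set.
  P2: blocked at collider X5 (neither it nor any descendant is in the conditioning set).
  P3: blocked at collider X5 (neither it nor any descendant is in the conditioning set).
{} does not satisfy the backdoor criterion.

No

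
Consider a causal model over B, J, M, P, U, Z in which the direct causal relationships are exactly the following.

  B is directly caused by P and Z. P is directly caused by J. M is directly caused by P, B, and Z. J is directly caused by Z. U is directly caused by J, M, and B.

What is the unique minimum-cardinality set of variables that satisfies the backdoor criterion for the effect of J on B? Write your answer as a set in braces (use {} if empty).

{Z}

Variables eligible for adjustment (non-descendants of J, excluding J and B): {Z}.
Backdoor paths from J to B:
  P1: J <- Z -> B
  P2: J <- Z -> M <- P -> B
  P3: J <- Z -> M <- B
  P4: J <- Z -> M -> U <- B
The empty set is not sufficient: P1 (J <- Z -> B) has no collider blocking it and no conditioned non-collider, so it is open.
Try {Z}:
  P1: blocked at fork node Z ∈ conditioning set.
  P2: blocked at fork node Z ∈ conditioning set.
  P3: blocked at fork node Z ∈ conditioning set.
  P4: blocked at fork node Z ∈ conditioning set.
{Z} contains no descendant of J and blocks every backdoor path.
{Z} is the unique smallest valid adjustment set.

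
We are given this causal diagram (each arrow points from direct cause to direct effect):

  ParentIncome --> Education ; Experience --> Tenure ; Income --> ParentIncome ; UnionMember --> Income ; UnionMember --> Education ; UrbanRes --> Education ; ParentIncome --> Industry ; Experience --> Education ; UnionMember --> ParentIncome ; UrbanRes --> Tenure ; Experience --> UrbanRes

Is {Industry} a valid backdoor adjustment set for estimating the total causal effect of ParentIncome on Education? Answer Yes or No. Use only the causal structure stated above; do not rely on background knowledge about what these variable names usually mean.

Backdoor paths from ParentIncome to Education (paths whose first edge points into ParentIncome):
  P1: ParentIncome <- UnionMember -> Education
  P2: ParentIncome <- Income <- UnionMember -> Education
Condition 1 (no descendant of ParentIncome in the set): FAILS — Industry is a descendant of ParentIncome.
Condition 2 (every backdoor path blocked by {Industry}):
  P1: open — no interior node is in the conditioning set.
  P2: open — no interior node is in the conditioning set.
{Industry} does not satisfy the backdoor criterion.

No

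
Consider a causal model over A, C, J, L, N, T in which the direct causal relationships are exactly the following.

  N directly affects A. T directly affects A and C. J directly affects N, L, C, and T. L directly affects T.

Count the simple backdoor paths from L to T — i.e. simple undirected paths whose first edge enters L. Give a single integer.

A backdoor path from L to T is any simple undirected path whose first edge points into L (i.e. leaves L via a parent).
Parents of L: {J}.
Enumerating:
  P1: L <- J -> N -> A <- T
  P2: L <- J -> T
  P3: L <- J -> C <- T
That exhausts the simple backdoor paths. Count: 3.

3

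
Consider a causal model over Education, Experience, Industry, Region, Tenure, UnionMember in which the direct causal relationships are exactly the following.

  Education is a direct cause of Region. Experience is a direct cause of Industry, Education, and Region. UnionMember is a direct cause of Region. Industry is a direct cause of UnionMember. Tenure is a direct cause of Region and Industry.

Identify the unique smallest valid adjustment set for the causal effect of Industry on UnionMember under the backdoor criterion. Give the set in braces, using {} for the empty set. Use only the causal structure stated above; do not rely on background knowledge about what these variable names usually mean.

Variables eligible for adjustment (non-descendants of Industry, excluding Industry and UnionMember): {Education, Experience, Tenure}.
Backdoor paths from Industry to UnionMember:
  P1: Industry <- Tenure -> Region <- UnionMember
  P2: Industry <- Experience -> Education -> Region <- UnionMember
  P3: Industry <- Experience -> Region <- UnionMember
Each backdoor path contains an unconditioned collider, so every path is already blocked with the empty conditioning set:
  P1: blocked at collider Region (neither it nor any descendant is in the conditioning set).
  P2: blocked at collider Region (neither it nor any descendant is in the conditioning set).
  P3: blocked at collider Region (neither it nor any descendant is in the conditioning set).
The empty set is therefore the unique smallest valid set.

{}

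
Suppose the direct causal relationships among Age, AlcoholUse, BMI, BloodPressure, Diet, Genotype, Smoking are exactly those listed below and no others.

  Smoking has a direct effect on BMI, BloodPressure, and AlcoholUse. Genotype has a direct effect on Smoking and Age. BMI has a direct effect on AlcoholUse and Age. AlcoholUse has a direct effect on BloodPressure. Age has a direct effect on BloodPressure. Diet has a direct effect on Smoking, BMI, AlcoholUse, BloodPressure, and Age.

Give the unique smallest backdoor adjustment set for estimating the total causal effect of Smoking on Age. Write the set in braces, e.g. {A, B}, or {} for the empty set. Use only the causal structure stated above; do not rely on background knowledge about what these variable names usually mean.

{Diet, Genotype}

Variables eligible for adjustment (non-descendants of Smoking, excluding Smoking and Age): {Diet, Genotype}.
Backdoor paths from Smoking to Age:
  P1: Smoking <- Diet -> BMI -> Age
  P2: Smoking <- Diet -> BMI -> AlcoholUse -> BloodPressure <- Age
  P3: Smoking <- Diet -> Age
  P4: Smoking <- Diet -> AlcoholUse <- BMI -> Age
  P5: Smoking <- Diet -> AlcoholUse -> BloodPressure <- Age
  P6: Smoking <- Diet -> BloodPressure <- Age
  P7: Smoking <- Diet -> BloodPressure <- AlcoholUse <- BMI -> Age
  P8: Smoking <- Genotype -> Age
The empty set is not sufficient: P1 (Smoking <- Diet -> BMI -> Age) has no collider blocking it and no conditioned non-collider, so it is open.
Try {Diet, Genotype}:
  P1: blocked at fork node Diet ∈ conditioning set.
  P2: blocked at fork node Diet ∈ conditioning set.
  P3: blocked at fork node Diet ∈ conditioning set.
  P4: blocked at fork node Diet ∈ conditioning set.
  P5: blocked at fork node Diet ∈ conditioning set.
  P6: blocked at fork node Diet ∈ conditioning set.
  P7: blocked at fork node Diet ∈ conditioning set.
  P8: blocked at fork node Genotype ∈ conditioning set.
{Diet, Genotype} contains no descendant of Smoking and blocks every backdoor path.
Every element of {Diet, Genotype} is needed (dropping Diet leaves P1 open; dropping Genotype leaves P8 open), so no proper subset is valid.
Among all size-2 subsets of the eligible variables, only {Diet, Genotype} blocks every backdoor path, so it is the unique smallest valid adjustment set.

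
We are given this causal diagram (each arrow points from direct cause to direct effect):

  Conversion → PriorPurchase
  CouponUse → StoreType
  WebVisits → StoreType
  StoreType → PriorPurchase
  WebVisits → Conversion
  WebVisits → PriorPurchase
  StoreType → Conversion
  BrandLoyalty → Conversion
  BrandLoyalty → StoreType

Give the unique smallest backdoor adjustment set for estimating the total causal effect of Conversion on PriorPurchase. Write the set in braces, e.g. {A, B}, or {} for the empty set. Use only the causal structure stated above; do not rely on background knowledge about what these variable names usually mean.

{StoreType, WebVisits}

Variables eligible for adjustment (non-descendants of Conversion, excluding Conversion and PriorPurchase): {BrandLoyalty, CouponUse, StoreType, WebVisits}.
Backdoor paths from Conversion to PriorPurchase:
  P1: Conversion <- WebVisits -> StoreType -> PriorPurchase
  P2: Conversion <- WebVisits -> PriorPurchase
  P3: Conversion <- BrandLoyalty -> StoreType <- WebVisits -> PriorPurchase
  P4: Conversion <- BrandLoyalty -> StoreType -> PriorPurchase
  P5: Conversion <- StoreType <- WebVisits -> PriorPurchase
  P6: Conversion <- StoreType -> PriorPurchase
The empty set is not sufficient: P1 (Conversion <- WebVisits -> StoreType -> PriorPurchase) has no collider blocking it and no conditioned non-collider, so it is open.
Try {StoreType, WebVisits}:
  P1: blocked at fork node WebVisits ∈ conditioning set.
  P2: blocked at fork node WebVisits ∈ conditioning set.
  P3: blocked at fork node WebVisits ∈ conditioning set.
  P4: blocked at chain node StoreType ∈ conditioning set.
  P5: blocked at chain node StoreType ∈ conditioning set.
  P6: blocked at fork node StoreType ∈ conditioning set.
{StoreType, WebVisits} contains no descendant of Conversion and blocks every backdoor path.
Every element of {StoreType, WebVisits} is needed (dropping StoreType leaves P4 open; dropping WebVisits leaves P2 open), so no proper subset is valid.
Among all size-2 subsets of the eligible variables, only {StoreType, WebVisits} blocks every backdoor path, so it is the unique smallest valid adjustment set.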